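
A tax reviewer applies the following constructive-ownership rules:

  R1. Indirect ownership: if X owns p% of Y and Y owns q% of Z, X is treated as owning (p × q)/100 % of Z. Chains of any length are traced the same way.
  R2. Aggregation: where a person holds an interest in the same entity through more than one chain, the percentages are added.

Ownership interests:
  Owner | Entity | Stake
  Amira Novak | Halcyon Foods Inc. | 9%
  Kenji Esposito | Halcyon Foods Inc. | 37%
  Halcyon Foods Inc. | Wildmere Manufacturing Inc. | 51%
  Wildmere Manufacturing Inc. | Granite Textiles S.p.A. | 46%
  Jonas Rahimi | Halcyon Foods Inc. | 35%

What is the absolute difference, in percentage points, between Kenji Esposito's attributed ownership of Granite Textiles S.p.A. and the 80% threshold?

Chain via Halcyon Foods Inc. → Wildmere Manufacturing Inc. (R1): 37% × 51% × 46% = 8.6802% of Granite Textiles S.p.A.
8.6802% falls short of the 80% threshold by 71.3198 percentage points.

71.3198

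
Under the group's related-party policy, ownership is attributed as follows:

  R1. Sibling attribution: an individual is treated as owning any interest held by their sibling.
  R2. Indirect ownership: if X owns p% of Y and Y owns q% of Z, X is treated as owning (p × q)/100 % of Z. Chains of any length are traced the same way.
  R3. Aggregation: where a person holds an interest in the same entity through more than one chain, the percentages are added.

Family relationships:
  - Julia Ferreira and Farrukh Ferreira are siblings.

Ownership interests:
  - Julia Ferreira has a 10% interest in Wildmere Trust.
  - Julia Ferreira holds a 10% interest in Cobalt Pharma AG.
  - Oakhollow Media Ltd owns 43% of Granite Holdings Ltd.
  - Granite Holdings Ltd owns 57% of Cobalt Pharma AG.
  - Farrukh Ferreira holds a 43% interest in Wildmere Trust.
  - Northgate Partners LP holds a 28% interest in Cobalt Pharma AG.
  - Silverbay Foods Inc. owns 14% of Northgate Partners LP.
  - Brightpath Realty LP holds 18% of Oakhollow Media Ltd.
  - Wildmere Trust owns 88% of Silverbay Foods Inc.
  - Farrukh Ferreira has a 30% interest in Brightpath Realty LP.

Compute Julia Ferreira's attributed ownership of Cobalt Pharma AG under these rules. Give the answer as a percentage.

By sibling attribution (R1), Julia Ferreira is treated as also owning Farrukh Ferreira's interest in Wildmere Trust, giving 10% + 43% = 53%.
By sibling attribution (R1), Julia Ferreira is treated as owning Farrukh Ferreira's 30% interest in Brightpath Realty LP.
Chain via Wildmere Trust → Silverbay Foods Inc. → Northgate Partners LP (R2): 53% × 88% × 14% × 28% = 1.828288% of Cobalt Pharma AG.
Direct interest in Cobalt Pharma AG: 10%.
Chain via Brightpath Realty LP → Oakhollow Media Ltd → Granite Holdings Ltd (R2): 30% × 18% × 43% × 57% = 1.32354% of Cobalt Pharma AG.
Aggregating (R3): 1.828288% + 10% + 1.32354% = 13.151828%.

13.151828%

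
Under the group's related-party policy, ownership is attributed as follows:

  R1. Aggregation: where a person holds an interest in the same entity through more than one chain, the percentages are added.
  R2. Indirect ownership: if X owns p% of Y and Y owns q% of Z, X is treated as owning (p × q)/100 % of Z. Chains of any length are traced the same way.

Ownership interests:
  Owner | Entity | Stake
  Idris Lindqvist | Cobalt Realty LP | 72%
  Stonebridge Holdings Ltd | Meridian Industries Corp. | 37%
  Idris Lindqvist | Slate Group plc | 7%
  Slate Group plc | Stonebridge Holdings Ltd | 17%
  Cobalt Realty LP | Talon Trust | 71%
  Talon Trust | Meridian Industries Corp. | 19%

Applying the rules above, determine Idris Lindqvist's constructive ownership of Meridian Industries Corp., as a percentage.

Chain via Slate Group plc → Stonebridge Holdings Ltd (R2): 7% × 17% × 37% = 0.4403% of Meridian Industries Corp.
Chain via Cobalt Realty LP → Talon Trust (R2): 72% × 71% × 19% = 9.7128% of Meridian Industries Corp.
Aggregating (R1): 0.4403% + 9.7128% = 10.1531%.

10.1531%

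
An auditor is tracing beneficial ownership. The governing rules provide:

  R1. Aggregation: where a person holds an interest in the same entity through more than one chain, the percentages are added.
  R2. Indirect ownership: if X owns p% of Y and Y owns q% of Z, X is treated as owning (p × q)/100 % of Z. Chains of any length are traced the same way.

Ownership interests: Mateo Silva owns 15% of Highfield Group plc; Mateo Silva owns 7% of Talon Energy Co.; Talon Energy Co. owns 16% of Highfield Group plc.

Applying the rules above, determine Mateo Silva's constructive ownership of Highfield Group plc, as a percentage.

Chain via Talon Energy Co. (R2): 7% × 16% = 1.12% of Highfield Group plc.
Direct interest in Highfield Group plc: 15%.
Aggregating (R1): 1.12% + 15% = 16.12%.

16.12%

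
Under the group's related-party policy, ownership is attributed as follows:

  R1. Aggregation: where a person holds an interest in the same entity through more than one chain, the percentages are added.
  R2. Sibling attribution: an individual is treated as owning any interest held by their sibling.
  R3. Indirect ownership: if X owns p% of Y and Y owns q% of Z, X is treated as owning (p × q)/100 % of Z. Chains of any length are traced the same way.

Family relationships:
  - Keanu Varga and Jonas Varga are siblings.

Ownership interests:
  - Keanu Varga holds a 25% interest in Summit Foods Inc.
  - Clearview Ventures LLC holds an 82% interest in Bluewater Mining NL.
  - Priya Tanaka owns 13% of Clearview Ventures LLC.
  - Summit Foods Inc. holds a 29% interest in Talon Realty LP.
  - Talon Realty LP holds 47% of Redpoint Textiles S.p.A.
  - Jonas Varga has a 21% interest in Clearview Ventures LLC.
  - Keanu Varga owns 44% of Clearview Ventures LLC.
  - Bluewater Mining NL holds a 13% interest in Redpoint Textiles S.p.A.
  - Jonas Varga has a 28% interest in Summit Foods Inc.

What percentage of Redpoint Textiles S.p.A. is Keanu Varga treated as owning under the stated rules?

14.1529%

By sibling attribution (R2), Keanu Varga is treated as also owning Jonas Varga's interest in Clearview Ventures LLC, giving 44% + 21% = 65%.
By sibling attribution (R2), Keanu Varga is treated as also owning Jonas Varga's interest in Summit Foods Inc, giving 25% + 28% = 53%.
Chain via Clearview Ventures LLC → Bluewater Mining NL (R3): 65% × 82% × 13% = 6.929% of Redpoint Textiles S.p.A.
Chain via Summit Foods Inc. → Talon Realty LP (R3): 53% × 29% × 47% = 7.2239% of Redpoint Textiles S.p.A.
Aggregating (R1): 6.929% + 7.2239% = 14.1529%.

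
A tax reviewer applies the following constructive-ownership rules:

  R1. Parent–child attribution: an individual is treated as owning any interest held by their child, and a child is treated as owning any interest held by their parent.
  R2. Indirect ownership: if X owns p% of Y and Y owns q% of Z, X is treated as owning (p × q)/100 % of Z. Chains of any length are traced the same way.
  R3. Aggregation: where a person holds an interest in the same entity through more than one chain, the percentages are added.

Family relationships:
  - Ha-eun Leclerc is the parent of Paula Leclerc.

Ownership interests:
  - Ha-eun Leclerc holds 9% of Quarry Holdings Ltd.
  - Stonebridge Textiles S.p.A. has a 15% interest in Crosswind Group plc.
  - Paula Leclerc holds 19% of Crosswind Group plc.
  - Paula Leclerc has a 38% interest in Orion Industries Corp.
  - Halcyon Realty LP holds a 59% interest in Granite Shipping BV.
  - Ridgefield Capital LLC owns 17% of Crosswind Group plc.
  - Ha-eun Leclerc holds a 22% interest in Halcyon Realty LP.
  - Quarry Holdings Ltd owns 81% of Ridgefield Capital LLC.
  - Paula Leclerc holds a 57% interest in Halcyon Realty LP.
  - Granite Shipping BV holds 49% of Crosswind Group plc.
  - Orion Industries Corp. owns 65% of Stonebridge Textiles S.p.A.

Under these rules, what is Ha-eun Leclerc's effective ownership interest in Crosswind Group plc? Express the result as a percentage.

By parent–child attribution (R1), Ha-eun Leclerc is treated as also owning Paula Leclerc's interest in Halcyon Realty LP, giving 22% + 57% = 79%.
By parent–child attribution (R1), Ha-eun Leclerc is treated as owning Paula Leclerc's 38% interest in Orion Industries Corp.
By parent–child attribution (R1), Ha-eun Leclerc is treated as owning Paula Leclerc's 19% interest in Crosswind Group plc.
Chain via Halcyon Realty LP → Granite Shipping BV (R2): 79% × 59% × 49% = 22.8389% of Crosswind Group plc.
Chain via Quarry Holdings Ltd → Ridgefield Capital LLC (R2): 9% × 81% × 17% = 1.2393% of Crosswind Group plc.
Chain via Orion Industries Corp. → Stonebridge Textiles S.p.A. (R2): 38% × 65% × 15% = 3.705% of Crosswind Group plc.
Direct interest in Crosswind Group plc: 19%.
Aggregating (R3): 22.8389% + 1.2393% + 3.705% + 19% = 46.7832%.

46.7832%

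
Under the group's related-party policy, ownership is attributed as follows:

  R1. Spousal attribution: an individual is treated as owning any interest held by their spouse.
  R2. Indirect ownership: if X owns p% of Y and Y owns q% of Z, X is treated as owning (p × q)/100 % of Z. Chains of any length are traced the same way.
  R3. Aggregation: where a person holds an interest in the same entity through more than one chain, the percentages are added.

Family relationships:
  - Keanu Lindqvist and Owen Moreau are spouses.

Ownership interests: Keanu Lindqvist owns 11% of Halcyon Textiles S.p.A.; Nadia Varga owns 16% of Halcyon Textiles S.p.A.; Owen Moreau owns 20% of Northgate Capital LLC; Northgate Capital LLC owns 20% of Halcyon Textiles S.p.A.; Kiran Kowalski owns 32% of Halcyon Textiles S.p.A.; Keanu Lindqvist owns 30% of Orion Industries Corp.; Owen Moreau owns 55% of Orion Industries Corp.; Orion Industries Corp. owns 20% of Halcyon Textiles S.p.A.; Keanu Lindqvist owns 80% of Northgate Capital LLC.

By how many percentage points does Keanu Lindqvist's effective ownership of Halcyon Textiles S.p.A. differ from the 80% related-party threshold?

32

By spousal attribution (R1), Keanu Lindqvist is treated as also owning Owen Moreau's interest in Orion Industries Corp, giving 30% + 55% = 85%.
By spousal attribution (R1), Keanu Lindqvist is treated as also owning Owen Moreau's interest in Northgate Capital LLC, giving 80% + 20% = 100%.
Chain via Orion Industries Corp. (R2): 85% × 20% = 17% of Halcyon Textiles S.p.A.
Chain via Northgate Capital LLC (R2): 100% × 20% = 20% of Halcyon Textiles S.p.A.
Direct interest in Halcyon Textiles S.p.A: 11%.
Aggregating (R3): 17% + 20% + 11% = 48%.
48% falls short of the 80% threshold by 32 percentage points.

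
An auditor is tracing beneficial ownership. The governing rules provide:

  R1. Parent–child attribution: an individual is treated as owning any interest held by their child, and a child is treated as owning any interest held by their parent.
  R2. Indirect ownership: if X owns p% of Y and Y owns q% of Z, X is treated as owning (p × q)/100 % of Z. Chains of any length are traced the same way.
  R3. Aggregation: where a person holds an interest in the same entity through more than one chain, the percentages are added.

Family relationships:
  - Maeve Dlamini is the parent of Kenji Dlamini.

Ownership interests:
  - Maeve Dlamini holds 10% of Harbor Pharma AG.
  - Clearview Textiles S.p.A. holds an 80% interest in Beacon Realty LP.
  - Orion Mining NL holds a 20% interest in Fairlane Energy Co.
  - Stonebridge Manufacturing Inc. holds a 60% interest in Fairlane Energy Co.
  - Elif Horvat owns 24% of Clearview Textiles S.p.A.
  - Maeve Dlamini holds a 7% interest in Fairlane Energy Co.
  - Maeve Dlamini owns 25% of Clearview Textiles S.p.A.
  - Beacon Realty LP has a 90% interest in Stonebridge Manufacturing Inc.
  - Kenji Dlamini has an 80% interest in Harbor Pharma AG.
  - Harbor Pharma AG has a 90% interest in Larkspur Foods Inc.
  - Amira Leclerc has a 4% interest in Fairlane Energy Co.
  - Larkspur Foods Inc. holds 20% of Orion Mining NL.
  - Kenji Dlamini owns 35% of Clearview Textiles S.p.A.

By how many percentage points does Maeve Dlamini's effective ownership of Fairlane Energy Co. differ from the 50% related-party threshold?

13.84

By parent–child attribution (R1), Maeve Dlamini is treated as also owning Kenji Dlamini's interest in Clearview Textiles S.p.A, giving 25% + 35% = 60%.
By parent–child attribution (R1), Maeve Dlamini is treated as also owning Kenji Dlamini's interest in Harbor Pharma AG, giving 10% + 80% = 90%.
Chain via Clearview Textiles S.p.A. → Beacon Realty LP → Stonebridge Manufacturing Inc. (R2): 60% × 80% × 90% × 60% = 25.92% of Fairlane Energy Co.
Chain via Harbor Pharma AG → Larkspur Foods Inc. → Orion Mining NL (R2): 90% × 90% × 20% × 20% = 3.24% of Fairlane Energy Co.
Direct interest in Fairlane Energy Co: 7%.
Aggregating (R3): 25.92% + 3.24% + 7% = 36.16%.
36.16% falls short of the 50% threshold by 13.84 percentage points.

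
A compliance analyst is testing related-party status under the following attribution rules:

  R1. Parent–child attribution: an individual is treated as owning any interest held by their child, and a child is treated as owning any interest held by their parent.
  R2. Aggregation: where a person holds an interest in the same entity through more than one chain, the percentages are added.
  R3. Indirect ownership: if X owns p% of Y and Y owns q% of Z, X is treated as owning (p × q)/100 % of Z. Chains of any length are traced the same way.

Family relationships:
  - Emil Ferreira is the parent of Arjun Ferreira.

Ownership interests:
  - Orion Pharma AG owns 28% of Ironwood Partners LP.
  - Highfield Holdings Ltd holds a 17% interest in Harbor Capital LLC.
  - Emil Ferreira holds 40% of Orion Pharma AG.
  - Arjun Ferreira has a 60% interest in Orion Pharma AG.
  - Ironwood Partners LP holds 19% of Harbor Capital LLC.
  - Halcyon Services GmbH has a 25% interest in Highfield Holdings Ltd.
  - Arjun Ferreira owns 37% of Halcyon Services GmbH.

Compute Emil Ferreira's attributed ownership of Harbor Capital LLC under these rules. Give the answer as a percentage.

By parent–child attribution (R1), Emil Ferreira is treated as also owning Arjun Ferreira's interest in Orion Pharma AG, giving 40% + 60% = 100%.
By parent–child attribution (R1), Emil Ferreira is treated as owning Arjun Ferreira's 37% interest in Halcyon Services GmbH.
Chain via Orion Pharma AG → Ironwood Partners LP (R3): 100% × 28% × 19% = 5.32% of Harbor Capital LLC.
Chain via Halcyon Services GmbH → Highfield Holdings Ltd (R3): 37% × 25% × 17% = 1.5725% of Harbor Capital LLC.
Aggregating (R2): 5.32% + 1.5725% = 6.8925%.

6.8925%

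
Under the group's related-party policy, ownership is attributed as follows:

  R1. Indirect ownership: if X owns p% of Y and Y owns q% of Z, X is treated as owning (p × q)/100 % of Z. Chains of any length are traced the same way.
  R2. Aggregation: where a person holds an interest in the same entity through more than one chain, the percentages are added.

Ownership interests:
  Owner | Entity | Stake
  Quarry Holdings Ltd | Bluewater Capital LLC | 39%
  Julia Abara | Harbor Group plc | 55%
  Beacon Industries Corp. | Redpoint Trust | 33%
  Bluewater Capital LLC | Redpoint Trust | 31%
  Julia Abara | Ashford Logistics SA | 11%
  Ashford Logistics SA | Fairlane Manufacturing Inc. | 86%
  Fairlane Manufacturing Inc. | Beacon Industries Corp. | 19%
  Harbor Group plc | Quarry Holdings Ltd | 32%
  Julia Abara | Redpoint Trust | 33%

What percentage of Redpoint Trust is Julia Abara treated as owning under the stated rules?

Chain via Ashford Logistics SA → Fairlane Manufacturing Inc. → Beacon Industries Corp. (R1): 11% × 86% × 19% × 33% = 0.593142% of Redpoint Trust.
Chain via Harbor Group plc → Quarry Holdings Ltd → Bluewater Capital LLC (R1): 55% × 32% × 39% × 31% = 2.12784% of Redpoint Trust.
Direct interest in Redpoint Trust: 33%.
Aggregating (R2): 0.593142% + 2.12784% + 33% = 35.720982%.

35.720982%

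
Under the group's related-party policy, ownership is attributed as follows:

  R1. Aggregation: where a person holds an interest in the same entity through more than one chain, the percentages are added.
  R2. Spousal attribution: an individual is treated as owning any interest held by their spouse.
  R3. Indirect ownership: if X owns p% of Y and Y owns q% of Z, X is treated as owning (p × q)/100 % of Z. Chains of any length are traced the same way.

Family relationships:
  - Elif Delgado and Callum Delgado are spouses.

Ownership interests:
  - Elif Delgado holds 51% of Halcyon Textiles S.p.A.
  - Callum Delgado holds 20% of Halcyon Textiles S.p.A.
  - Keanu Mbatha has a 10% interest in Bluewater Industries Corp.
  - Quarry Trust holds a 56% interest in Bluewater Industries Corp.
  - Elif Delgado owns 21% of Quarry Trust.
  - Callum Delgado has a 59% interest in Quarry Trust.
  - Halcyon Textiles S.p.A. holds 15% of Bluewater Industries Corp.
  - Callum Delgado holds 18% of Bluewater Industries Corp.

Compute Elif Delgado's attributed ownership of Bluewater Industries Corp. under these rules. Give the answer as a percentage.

73.45%

By spousal attribution (R2), Elif Delgado is treated as also owning Callum Delgado's interest in Halcyon Textiles S.p.A, giving 51% + 20% = 71%.
By spousal attribution (R2), Elif Delgado is treated as also owning Callum Delgado's interest in Quarry Trust, giving 21% + 59% = 80%.
By spousal attribution (R2), Elif Delgado is treated as owning Callum Delgado's 18% interest in Bluewater Industries Corp.
Chain via Halcyon Textiles S.p.A. (R3): 71% × 15% = 10.65% of Bluewater Industries Corp.
Chain via Quarry Trust (R3): 80% × 56% = 44.8% of Bluewater Industries Corp.
Direct interest in Bluewater Industries Corp: 18%.
Aggregating (R1): 10.65% + 44.8% + 18% = 73.45%.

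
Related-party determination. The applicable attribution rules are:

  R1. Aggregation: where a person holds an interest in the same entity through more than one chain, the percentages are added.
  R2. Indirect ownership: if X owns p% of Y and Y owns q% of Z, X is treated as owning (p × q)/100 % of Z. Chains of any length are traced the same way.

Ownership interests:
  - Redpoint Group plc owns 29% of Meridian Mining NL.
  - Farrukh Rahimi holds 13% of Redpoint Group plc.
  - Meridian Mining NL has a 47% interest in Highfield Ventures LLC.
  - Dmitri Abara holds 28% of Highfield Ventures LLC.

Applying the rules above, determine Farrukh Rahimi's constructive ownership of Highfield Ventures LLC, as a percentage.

Chain via Redpoint Group plc → Meridian Mining NL (R2): 13% × 29% × 47% = 1.7719% of Highfield Ventures LLC.

1.7719%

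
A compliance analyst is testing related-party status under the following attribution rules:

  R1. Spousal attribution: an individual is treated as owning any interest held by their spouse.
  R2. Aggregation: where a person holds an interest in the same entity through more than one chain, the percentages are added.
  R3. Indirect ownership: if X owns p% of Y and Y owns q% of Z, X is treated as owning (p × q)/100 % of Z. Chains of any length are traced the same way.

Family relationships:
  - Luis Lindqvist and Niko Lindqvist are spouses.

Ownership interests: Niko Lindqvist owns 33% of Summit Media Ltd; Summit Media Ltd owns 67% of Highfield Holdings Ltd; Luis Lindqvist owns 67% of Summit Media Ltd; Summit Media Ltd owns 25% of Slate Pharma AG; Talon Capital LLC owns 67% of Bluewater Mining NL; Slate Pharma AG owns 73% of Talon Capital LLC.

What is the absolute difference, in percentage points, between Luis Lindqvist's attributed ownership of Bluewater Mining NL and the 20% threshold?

7.7725

By spousal attribution (R1), Luis Lindqvist is treated as also owning Niko Lindqvist's interest in Summit Media Ltd, giving 67% + 33% = 100%.
Chain via Summit Media Ltd → Slate Pharma AG → Talon Capital LLC (R3): 100% × 25% × 73% × 67% = 12.2275% of Bluewater Mining NL.
12.2275% falls short of the 20% threshold by 7.7725 percentage points.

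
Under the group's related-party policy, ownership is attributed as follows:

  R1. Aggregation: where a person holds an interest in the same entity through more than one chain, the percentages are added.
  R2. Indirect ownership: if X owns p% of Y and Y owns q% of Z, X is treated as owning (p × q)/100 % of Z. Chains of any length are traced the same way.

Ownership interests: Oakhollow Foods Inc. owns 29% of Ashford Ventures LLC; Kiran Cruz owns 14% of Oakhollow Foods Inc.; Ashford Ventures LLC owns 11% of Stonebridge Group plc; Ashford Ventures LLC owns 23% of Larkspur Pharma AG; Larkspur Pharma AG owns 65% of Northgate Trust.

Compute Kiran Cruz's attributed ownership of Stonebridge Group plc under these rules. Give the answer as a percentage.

0.4466%

Chain via Oakhollow Foods Inc. → Ashford Ventures LLC (R2): 14% × 29% × 11% = 0.4466% of Stonebridge Group plc.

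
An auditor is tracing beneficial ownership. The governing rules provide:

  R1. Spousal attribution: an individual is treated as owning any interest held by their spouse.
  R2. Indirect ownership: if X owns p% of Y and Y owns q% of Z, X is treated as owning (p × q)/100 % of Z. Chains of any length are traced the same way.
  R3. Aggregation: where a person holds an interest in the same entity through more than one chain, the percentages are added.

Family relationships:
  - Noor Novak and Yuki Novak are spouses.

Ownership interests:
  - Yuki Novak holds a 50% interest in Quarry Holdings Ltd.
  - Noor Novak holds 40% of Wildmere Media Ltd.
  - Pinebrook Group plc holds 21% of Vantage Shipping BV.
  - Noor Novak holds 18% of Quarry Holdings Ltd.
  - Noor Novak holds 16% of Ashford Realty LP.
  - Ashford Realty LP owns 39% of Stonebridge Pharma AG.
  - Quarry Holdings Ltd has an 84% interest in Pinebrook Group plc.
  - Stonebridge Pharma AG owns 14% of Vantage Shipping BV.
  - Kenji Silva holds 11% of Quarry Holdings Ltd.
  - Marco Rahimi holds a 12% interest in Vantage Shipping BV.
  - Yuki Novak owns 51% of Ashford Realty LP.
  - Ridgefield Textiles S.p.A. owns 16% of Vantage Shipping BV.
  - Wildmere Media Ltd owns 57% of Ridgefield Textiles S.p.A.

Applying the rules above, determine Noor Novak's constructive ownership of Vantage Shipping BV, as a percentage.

19.3014%

By spousal attribution (R1), Noor Novak is treated as also owning Yuki Novak's interest in Quarry Holdings Ltd, giving 18% + 50% = 68%.
By spousal attribution (R1), Noor Novak is treated as also owning Yuki Novak's interest in Ashford Realty LP, giving 16% + 51% = 67%.
Chain via Quarry Holdings Ltd → Pinebrook Group plc (R2): 68% × 84% × 21% = 11.9952% of Vantage Shipping BV.
Chain via Wildmere Media Ltd → Ridgefield Textiles S.p.A. (R2): 40% × 57% × 16% = 3.648% of Vantage Shipping BV.
Chain via Ashford Realty LP → Stonebridge Pharma AG (R2): 67% × 39% × 14% = 3.6582% of Vantage Shipping BV.
Aggregating (R3): 11.9952% + 3.648% + 3.6582% = 19.3014%.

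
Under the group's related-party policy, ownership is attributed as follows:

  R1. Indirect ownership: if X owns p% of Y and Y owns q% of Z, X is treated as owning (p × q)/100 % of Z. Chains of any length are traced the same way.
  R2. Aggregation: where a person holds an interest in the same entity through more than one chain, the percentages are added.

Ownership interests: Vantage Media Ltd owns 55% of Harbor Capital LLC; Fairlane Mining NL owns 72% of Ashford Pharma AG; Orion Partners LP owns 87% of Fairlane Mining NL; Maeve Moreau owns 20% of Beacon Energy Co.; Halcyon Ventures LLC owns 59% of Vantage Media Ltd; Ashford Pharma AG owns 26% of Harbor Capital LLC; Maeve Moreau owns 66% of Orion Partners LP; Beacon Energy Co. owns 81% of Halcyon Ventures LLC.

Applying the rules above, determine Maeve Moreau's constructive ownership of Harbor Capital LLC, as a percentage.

16.005924%

Chain via Beacon Energy Co. → Halcyon Ventures LLC → Vantage Media Ltd (R1): 20% × 81% × 59% × 55% = 5.2569% of Harbor Capital LLC.
Chain via Orion Partners LP → Fairlane Mining NL → Ashford Pharma AG (R1): 66% × 87% × 72% × 26% = 10.749024% of Harbor Capital LLC.
Aggregating (R2): 5.2569% + 10.749024% = 16.005924%.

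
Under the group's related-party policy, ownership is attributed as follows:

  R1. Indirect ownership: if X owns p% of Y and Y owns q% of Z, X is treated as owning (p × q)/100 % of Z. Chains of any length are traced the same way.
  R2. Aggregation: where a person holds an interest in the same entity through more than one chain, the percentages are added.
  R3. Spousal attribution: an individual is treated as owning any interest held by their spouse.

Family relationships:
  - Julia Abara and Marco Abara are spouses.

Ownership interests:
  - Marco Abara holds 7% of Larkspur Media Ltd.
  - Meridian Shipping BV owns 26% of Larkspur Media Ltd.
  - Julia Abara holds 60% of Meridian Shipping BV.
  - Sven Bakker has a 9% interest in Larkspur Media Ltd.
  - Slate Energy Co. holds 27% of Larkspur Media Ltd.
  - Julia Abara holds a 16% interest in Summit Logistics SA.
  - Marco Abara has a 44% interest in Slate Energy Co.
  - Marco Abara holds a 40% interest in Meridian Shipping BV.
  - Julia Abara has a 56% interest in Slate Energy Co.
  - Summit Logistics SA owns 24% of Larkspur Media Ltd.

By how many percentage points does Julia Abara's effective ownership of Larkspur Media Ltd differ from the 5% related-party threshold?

By spousal attribution (R3), Julia Abara is treated as also owning Marco Abara's interest in Slate Energy Co, giving 56% + 44% = 100%.
By spousal attribution (R3), Julia Abara is treated as also owning Marco Abara's interest in Meridian Shipping BV, giving 60% + 40% = 100%.
By spousal attribution (R3), Julia Abara is treated as owning Marco Abara's 7% interest in Larkspur Media Ltd.
Chain via Summit Logistics SA (R1): 16% × 24% = 3.84% of Larkspur Media Ltd.
Chain via Slate Energy Co. (R1): 100% × 27% = 27% of Larkspur Media Ltd.
Chain via Meridian Shipping BV (R1): 100% × 26% = 26% of Larkspur Media Ltd.
Direct interest in Larkspur Media Ltd: 7%.
Aggregating (R2): 3.84% + 27% + 26% + 7% = 63.84%.
63.84% exceeds the 5% threshold by 58.84 percentage points.

58.84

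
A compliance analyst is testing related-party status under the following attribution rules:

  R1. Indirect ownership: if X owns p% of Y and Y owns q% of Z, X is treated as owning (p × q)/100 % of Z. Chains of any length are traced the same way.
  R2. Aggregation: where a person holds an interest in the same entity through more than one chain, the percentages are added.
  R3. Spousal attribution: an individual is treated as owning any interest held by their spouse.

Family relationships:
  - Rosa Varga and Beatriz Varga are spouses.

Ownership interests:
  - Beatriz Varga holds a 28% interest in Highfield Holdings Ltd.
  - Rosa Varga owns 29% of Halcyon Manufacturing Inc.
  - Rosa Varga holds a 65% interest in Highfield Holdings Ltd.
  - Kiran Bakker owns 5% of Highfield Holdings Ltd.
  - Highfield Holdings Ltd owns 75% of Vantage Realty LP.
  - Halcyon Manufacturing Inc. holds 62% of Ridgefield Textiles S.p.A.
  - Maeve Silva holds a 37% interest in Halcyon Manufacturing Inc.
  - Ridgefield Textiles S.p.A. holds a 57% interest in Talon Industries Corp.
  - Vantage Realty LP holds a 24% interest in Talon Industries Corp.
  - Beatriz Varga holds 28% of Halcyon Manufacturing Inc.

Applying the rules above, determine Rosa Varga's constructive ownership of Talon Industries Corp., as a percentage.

36.8838%

By spousal attribution (R3), Rosa Varga is treated as also owning Beatriz Varga's interest in Halcyon Manufacturing Inc, giving 29% + 28% = 57%.
By spousal attribution (R3), Rosa Varga is treated as also owning Beatriz Varga's interest in Highfield Holdings Ltd, giving 65% + 28% = 93%.
Chain via Halcyon Manufacturing Inc. → Ridgefield Textiles S.p.A. (R1): 57% × 62% × 57% = 20.1438% of Talon Industries Corp.
Chain via Highfield Holdings Ltd → Vantage Realty LP (R1): 93% × 75% × 24% = 16.74% of Talon Industries Corp.
Aggregating (R2): 20.1438% + 16.74% = 36.8838%.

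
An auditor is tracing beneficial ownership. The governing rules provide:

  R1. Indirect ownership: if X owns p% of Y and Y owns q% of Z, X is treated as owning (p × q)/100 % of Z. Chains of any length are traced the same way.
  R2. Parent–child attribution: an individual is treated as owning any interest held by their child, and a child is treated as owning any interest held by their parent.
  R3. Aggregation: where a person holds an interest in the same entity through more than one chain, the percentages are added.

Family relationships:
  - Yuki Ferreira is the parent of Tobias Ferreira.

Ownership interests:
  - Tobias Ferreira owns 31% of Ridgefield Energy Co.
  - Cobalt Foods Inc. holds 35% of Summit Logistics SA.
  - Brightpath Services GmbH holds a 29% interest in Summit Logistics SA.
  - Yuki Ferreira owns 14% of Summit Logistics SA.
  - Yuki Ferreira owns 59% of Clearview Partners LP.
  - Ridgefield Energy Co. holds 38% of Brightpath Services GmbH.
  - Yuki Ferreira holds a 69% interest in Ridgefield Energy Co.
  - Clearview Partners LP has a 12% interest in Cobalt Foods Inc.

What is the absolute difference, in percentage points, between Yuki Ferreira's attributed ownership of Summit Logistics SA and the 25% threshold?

2.498

By parent–child attribution (R2), Yuki Ferreira is treated as also owning Tobias Ferreira's interest in Ridgefield Energy Co, giving 69% + 31% = 100%.
Chain via Clearview Partners LP → Cobalt Foods Inc. (R1): 59% × 12% × 35% = 2.478% of Summit Logistics SA.
Chain via Ridgefield Energy Co. → Brightpath Services GmbH (R1): 100% × 38% × 29% = 11.02% of Summit Logistics SA.
Direct interest in Summit Logistics SA: 14%.
Aggregating (R3): 2.478% + 11.02% + 14% = 27.498%.
27.498% exceeds the 25% threshold by 2.498 percentage points.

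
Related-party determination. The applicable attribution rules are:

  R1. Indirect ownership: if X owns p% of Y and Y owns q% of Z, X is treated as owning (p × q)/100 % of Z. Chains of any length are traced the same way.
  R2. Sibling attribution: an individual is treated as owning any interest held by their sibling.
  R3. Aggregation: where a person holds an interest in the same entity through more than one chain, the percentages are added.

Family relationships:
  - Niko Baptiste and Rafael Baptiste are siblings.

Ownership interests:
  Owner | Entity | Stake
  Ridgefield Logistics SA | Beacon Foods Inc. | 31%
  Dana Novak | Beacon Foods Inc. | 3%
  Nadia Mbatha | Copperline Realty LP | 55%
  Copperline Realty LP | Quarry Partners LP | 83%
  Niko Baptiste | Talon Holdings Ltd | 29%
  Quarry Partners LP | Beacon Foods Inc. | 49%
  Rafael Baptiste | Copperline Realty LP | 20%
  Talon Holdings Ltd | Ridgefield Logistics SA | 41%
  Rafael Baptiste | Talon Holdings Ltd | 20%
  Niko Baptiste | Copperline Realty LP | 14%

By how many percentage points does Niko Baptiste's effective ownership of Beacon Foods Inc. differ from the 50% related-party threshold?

29.9443

By sibling attribution (R2), Niko Baptiste is treated as also owning Rafael Baptiste's interest in Talon Holdings Ltd, giving 29% + 20% = 49%.
By sibling attribution (R2), Niko Baptiste is treated as also owning Rafael Baptiste's interest in Copperline Realty LP, giving 14% + 20% = 34%.
Chain via Talon Holdings Ltd → Ridgefield Logistics SA (R1): 49% × 41% × 31% = 6.2279% of Beacon Foods Inc.
Chain via Copperline Realty LP → Quarry Partners LP (R1): 34% × 83% × 49% = 13.8278% of Beacon Foods Inc.
Aggregating (R3): 6.2279% + 13.8278% = 20.0557%.
20.0557% falls short of the 50% threshold by 29.9443 percentage points.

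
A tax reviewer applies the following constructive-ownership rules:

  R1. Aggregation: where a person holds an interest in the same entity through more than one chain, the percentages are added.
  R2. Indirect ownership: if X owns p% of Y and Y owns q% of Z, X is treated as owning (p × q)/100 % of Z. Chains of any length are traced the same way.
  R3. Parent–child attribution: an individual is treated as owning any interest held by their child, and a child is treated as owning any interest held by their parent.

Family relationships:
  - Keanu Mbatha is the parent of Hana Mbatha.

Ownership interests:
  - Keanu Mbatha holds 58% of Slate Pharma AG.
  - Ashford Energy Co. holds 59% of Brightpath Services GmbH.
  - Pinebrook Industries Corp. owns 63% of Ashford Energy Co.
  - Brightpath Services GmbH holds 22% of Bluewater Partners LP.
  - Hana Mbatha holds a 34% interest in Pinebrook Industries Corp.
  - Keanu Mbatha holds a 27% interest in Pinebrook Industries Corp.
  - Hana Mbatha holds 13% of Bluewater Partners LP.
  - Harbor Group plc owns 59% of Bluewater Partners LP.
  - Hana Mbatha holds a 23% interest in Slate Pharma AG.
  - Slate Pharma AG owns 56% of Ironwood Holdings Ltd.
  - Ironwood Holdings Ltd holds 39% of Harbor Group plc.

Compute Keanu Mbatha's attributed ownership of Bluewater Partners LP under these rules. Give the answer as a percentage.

28.42555%

By parent–child attribution (R3), Keanu Mbatha is treated as also owning Hana Mbatha's interest in Pinebrook Industries Corp, giving 27% + 34% = 61%.
By parent–child attribution (R3), Keanu Mbatha is treated as also owning Hana Mbatha's interest in Slate Pharma AG, giving 58% + 23% = 81%.
By parent–child attribution (R3), Keanu Mbatha is treated as owning Hana Mbatha's 13% interest in Bluewater Partners LP.
Chain via Pinebrook Industries Corp. → Ashford Energy Co. → Brightpath Services GmbH (R2): 61% × 63% × 59% × 22% = 4.988214% of Bluewater Partners LP.
Chain via Slate Pharma AG → Ironwood Holdings Ltd → Harbor Group plc (R2): 81% × 56% × 39% × 59% = 10.437336% of Bluewater Partners LP.
Direct interest in Bluewater Partners LP: 13%.
Aggregating (R1): 4.988214% + 10.437336% + 13% = 28.42555%.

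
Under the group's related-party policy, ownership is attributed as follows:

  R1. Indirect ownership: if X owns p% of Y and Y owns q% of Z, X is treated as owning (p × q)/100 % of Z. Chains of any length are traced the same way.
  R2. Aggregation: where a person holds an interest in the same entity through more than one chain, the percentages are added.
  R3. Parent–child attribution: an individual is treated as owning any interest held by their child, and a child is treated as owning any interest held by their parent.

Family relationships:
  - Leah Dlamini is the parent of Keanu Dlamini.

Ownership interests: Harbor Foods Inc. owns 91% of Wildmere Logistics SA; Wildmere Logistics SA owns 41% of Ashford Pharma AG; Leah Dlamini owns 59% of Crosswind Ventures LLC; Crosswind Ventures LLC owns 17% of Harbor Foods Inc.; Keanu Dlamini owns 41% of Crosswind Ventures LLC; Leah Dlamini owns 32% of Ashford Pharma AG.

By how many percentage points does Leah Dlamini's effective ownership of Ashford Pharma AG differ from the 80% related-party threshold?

41.6573

By parent–child attribution (R3), Leah Dlamini is treated as also owning Keanu Dlamini's interest in Crosswind Ventures LLC, giving 59% + 41% = 100%.
Chain via Crosswind Ventures LLC → Harbor Foods Inc. → Wildmere Logistics SA (R1): 100% × 17% × 91% × 41% = 6.3427% of Ashford Pharma AG.
Direct interest in Ashford Pharma AG: 32%.
Aggregating (R2): 6.3427% + 32% = 38.3427%.
38.3427% falls short of the 80% threshold by 41.6573 percentage points.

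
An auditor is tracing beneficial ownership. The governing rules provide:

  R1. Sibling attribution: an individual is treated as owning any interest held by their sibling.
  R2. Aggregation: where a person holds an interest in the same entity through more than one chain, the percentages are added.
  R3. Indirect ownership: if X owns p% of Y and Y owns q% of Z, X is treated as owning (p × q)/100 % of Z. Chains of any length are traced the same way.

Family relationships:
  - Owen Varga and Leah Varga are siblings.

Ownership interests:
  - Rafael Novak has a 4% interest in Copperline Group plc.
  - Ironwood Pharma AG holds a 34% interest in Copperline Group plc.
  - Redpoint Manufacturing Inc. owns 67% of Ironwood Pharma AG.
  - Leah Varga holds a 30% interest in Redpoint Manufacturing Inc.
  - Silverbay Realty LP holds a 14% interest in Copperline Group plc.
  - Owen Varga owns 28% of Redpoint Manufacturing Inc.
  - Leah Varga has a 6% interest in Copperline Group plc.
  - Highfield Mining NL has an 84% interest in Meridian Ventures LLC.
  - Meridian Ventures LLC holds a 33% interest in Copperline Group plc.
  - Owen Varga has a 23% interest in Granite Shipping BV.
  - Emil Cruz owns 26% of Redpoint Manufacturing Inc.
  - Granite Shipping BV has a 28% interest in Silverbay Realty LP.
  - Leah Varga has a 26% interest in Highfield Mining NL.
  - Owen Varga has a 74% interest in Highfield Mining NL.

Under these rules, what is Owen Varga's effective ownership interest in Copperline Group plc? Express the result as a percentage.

47.834%

By sibling attribution (R1), Owen Varga is treated as also owning Leah Varga's interest in Redpoint Manufacturing Inc, giving 28% + 30% = 58%.
By sibling attribution (R1), Owen Varga is treated as also owning Leah Varga's interest in Highfield Mining NL, giving 74% + 26% = 100%.
By sibling attribution (R1), Owen Varga is treated as owning Leah Varga's 6% interest in Copperline Group plc.
Chain via Redpoint Manufacturing Inc. → Ironwood Pharma AG (R3): 58% × 67% × 34% = 13.2124% of Copperline Group plc.
Chain via Granite Shipping BV → Silverbay Realty LP (R3): 23% × 28% × 14% = 0.9016% of Copperline Group plc.
Chain via Highfield Mining NL → Meridian Ventures LLC (R3): 100% × 84% × 33% = 27.72% of Copperline Group plc.
Direct interest in Copperline Group plc: 6%.
Aggregating (R2): 13.2124% + 0.9016% + 27.72% + 6% = 47.834%.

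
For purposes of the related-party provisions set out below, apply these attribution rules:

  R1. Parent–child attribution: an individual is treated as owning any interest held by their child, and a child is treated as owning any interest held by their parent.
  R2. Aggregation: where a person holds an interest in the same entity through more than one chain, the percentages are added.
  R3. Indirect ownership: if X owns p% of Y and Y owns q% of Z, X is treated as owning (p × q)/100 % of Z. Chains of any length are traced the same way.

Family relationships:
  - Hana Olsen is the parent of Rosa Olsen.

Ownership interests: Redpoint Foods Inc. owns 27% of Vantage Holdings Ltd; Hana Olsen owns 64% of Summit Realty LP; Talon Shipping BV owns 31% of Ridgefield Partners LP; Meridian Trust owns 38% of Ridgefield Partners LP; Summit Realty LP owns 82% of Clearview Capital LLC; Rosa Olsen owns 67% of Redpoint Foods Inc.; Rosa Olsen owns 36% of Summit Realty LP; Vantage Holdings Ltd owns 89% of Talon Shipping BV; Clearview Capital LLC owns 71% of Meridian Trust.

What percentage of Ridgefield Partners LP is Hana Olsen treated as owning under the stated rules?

By parent–child attribution (R1), Hana Olsen is treated as also owning Rosa Olsen's interest in Summit Realty LP, giving 64% + 36% = 100%.
By parent–child attribution (R1), Hana Olsen is treated as owning Rosa Olsen's 67% interest in Redpoint Foods Inc.
Chain via Summit Realty LP → Clearview Capital LLC → Meridian Trust (R3): 100% × 82% × 71% × 38% = 22.1236% of Ridgefield Partners LP.
Chain via Redpoint Foods Inc. → Vantage Holdings Ltd → Talon Shipping BV (R3): 67% × 27% × 89% × 31% = 4.991031% of Ridgefield Partners LP.
Aggregating (R2): 22.1236% + 4.991031% = 27.114631%.

27.114631%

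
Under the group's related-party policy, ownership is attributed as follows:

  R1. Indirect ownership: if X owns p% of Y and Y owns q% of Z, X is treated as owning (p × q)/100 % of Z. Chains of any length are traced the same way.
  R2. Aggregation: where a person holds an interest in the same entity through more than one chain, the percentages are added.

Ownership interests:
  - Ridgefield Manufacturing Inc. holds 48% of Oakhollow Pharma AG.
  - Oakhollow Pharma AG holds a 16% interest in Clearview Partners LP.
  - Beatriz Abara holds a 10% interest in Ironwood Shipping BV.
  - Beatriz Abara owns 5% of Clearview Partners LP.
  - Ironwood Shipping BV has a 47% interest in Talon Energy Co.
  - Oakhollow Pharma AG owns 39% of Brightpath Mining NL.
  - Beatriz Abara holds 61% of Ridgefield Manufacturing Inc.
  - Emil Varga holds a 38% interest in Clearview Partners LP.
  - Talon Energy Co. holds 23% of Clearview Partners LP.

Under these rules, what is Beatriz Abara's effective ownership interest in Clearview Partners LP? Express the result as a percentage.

10.7658%

Chain via Ironwood Shipping BV → Talon Energy Co. (R1): 10% × 47% × 23% = 1.081% of Clearview Partners LP.
Chain via Ridgefield Manufacturing Inc. → Oakhollow Pharma AG (R1): 61% × 48% × 16% = 4.6848% of Clearview Partners LP.
Direct interest in Clearview Partners LP: 5%.
Aggregating (R2): 1.081% + 4.6848% + 5% = 10.7658%.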